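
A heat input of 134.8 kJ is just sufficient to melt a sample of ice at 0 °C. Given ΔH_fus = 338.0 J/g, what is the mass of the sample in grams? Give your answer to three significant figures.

m = 399 g

m = q / ΔH_fus = 134800 J / 338.0 J/g = 399 g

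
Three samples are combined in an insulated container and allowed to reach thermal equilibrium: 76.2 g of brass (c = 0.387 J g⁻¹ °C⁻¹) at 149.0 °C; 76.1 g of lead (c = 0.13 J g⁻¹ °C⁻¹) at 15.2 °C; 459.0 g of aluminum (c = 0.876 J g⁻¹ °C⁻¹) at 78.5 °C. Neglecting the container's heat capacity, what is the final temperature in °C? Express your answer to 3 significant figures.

Σ mᵢcᵢ(T − Tᵢ) = 0  ⇒  T = Σ mᵢcᵢTᵢ / Σ mᵢcᵢ
Σ mᵢcᵢ = 76.2×0.387 + 76.1×0.13 + 459.0×0.876 = 441.4664
Σ mᵢcᵢTᵢ = 29.4894×149.0 + 9.893×15.2 + 402.084×78.5 = 36108
T = 36108 / 441.4664 = 81.79 °C

T_f = 81.8 °C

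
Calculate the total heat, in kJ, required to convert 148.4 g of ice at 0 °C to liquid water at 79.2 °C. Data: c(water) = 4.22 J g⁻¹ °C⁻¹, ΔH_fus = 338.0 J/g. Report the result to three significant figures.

q = 99.8 kJ

q1 (melt at 0 °C): 148.4 × 338.0 = 50159 J
q2 (heat water 0.0→79.2 °C): 148.4 × 4.22 × 79.2 = 49599 J
Total: 50159 + 49599 = 99758 J = 99.8 kJ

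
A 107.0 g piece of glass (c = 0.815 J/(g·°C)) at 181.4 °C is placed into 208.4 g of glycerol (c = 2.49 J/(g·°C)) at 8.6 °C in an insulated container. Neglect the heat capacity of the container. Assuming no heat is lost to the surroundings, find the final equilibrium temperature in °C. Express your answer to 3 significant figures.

T_f = 33.5 °C

Heat lost by glass = heat gained by glycerol.
(107.0)(0.815)(181.4 − T) = (208.4)(2.49)(T − 8.6)
87.205 (181.4 − T) = 518.916 (T − 8.6)
15819 − 87.205 T = 518.916 T − 4462.7
20281.7 = 606.121 T
T = 33.46 °C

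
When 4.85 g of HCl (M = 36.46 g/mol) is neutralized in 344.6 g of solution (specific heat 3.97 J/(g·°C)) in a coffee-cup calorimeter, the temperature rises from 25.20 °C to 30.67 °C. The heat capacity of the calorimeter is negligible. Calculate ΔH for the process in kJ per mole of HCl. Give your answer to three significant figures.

ΔH = -56.3 kJ/mol

|ΔT| = |30.67 − 25.20| = 5.47 °C
|q_surr| = (344.6 × 3.97) × 5.47 = 1368.062 × 5.47 = 7483 J
n(HCl) = 4.85 / 36.46 = 0.1330 mol
Temperature rose, so q_rxn = −|q_surr| = -7.483 kJ
ΔH = q_rxn / n = -56.26 kJ/mol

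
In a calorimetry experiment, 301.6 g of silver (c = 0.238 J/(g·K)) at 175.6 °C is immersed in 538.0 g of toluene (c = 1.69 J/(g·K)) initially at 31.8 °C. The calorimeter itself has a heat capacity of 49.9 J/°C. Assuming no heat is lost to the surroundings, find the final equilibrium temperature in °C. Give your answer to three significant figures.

T_f = 41.8 °C

Heat lost by silver = heat gained by toluene + calorimeter.
(301.6)(0.238)(175.6 − T) = [(538.0)(1.69) + 49.9](T − 31.8)
71.7808 (175.6 − T) = 959.12 (T − 31.8)
12605 − 71.7808 T = 959.12 T − 30500
43105 = 1030.9008 T
T = 41.81 °C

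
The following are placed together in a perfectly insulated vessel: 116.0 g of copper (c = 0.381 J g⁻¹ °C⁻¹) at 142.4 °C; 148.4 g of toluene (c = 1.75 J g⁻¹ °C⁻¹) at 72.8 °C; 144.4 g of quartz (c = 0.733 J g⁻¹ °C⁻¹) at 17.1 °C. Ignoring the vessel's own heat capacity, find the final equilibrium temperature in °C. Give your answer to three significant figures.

T_f = 65.9 °C

Σ mᵢcᵢ(T − Tᵢ) = 0  ⇒  T = Σ mᵢcᵢTᵢ / Σ mᵢcᵢ
Σ mᵢcᵢ = 116.0×0.381 + 148.4×1.75 + 144.4×0.733 = 409.7412
Σ mᵢcᵢTᵢ = 44.196×142.4 + 259.7×72.8 + 105.8452×17.1 = 27010
T = 27010 / 409.7412 = 65.92 °C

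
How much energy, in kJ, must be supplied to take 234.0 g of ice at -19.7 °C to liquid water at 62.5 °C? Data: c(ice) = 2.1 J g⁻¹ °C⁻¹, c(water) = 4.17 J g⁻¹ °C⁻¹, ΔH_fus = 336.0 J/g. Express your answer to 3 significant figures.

q1 (heat ice -19.7→0.0 °C): 234.0 × 2.1 × 19.7 = 9681 J
q2 (melt at 0 °C): 234.0 × 336.0 = 78624 J
q3 (heat water 0.0→62.5 °C): 234.0 × 4.17 × 62.5 = 60986 J
Total: 9681 + 78624 + 60986 = 149291 J = 149 kJ

q = 149 kJ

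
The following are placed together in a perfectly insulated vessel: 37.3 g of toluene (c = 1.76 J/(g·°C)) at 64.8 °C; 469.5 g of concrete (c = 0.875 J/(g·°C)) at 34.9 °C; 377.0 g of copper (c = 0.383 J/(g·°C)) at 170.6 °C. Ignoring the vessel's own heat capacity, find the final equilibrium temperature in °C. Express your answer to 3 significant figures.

Σ mᵢcᵢ(T − Tᵢ) = 0  ⇒  T = Σ mᵢcᵢTᵢ / Σ mᵢcᵢ
Σ mᵢcᵢ = 37.3×1.76 + 469.5×0.875 + 377.0×0.383 = 620.8515
Σ mᵢcᵢTᵢ = 65.648×64.8 + 410.8125×34.9 + 144.391×170.6 = 43224
T = 43224 / 620.8515 = 69.62 °C

T_f = 69.6 °C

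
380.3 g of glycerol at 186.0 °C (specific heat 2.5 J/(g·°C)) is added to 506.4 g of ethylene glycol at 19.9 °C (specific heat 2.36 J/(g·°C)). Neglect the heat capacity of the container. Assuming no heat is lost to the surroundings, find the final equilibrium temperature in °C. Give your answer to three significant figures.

T_f = 93.5 °C

Heat lost by glycerol = heat gained by ethylene glycol.
(380.3)(2.5)(186.0 − T) = (506.4)(2.36)(T − 19.9)
950.75 (186.0 − T) = 1195.104 (T − 19.9)
176840 − 950.75 T = 1195.104 T − 23783
200623 = 2145.854 T
T = 93.49 °C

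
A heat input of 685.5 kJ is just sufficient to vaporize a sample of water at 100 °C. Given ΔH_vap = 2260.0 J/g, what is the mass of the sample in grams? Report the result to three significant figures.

m = q / ΔH_vap = 685500 J / 2260.0 J/g = 303 g

m = 303 g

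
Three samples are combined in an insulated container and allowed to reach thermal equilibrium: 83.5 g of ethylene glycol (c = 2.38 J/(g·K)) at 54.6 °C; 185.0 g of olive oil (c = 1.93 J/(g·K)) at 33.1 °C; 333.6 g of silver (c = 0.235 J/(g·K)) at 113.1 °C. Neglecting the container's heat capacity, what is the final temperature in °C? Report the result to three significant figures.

Σ mᵢcᵢ(T − Tᵢ) = 0  ⇒  T = Σ mᵢcᵢTᵢ / Σ mᵢcᵢ
Σ mᵢcᵢ = 83.5×2.38 + 185.0×1.93 + 333.6×0.235 = 634.176
Σ mᵢcᵢTᵢ = 198.73×54.6 + 357.05×33.1 + 78.396×113.1 = 31536
T = 31536 / 634.176 = 49.73 °C

T_f = 49.7 °C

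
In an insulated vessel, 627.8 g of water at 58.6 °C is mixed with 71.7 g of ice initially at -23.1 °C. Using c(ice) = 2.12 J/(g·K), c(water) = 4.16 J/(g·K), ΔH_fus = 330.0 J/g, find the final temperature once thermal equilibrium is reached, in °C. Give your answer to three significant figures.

T_f = 43.3 °C

Heat to bring ice to 0 °C and melt it: q₁ = 71.7×2.12×23.1 + 71.7×330.0 = 27172 J
Heat the water can supply cooling to 0 °C: 627.8×4.16×58.6 = 153043 J > q₁, so all ice melts.
Energy balance: 627.8×4.16×(58.6 − T) = 27172 + 71.7×4.16×(T − 0)
2611.648(58.6 − T) = 27172 + 298.272 T
153043 − 27172 = 2909.920 T
T = 125871 / 2909.920 = 43.26 °C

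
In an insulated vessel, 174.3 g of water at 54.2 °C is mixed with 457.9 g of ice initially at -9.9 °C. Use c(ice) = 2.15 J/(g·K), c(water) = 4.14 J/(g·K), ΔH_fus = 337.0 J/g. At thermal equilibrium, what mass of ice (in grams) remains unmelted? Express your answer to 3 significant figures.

Heat to warm all ice to 0 °C: 457.9×2.15×9.9 = 9746.4 J
Heat released by water cooling to 0 °C: 174.3×4.14×54.2 = 39111 J
39111 J < 9746.4 + 457.9×337.0 = 164058.7 J, so not all ice melts; final T = 0 °C.
Heat left for melting: 39111 − 9746.4 = 29364.6 J
Mass melted = 29364.6 / 337.0 = 87.14 g
Ice remaining = 457.9 − 87.14 = 370.76 g

m_ice remaining = 371 g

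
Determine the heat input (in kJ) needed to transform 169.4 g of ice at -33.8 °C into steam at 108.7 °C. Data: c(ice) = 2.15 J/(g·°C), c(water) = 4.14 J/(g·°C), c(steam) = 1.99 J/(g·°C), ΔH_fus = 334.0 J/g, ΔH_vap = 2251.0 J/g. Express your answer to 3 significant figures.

q = 523 kJ

q1 (heat ice -33.8→0.0 °C): 169.4 × 2.15 × 33.8 = 12310 J
q2 (melt at 0 °C): 169.4 × 334.0 = 56580 J
q3 (heat water 0.0→100.0 °C): 169.4 × 4.14 × 100.0 = 70132 J
q4 (vaporize at 100 °C): 169.4 × 2251.0 = 381319 J
q5 (heat steam 100.0→108.7 °C): 169.4 × 1.99 × 8.7 = 2933 J
Total: 12310 + 56580 + 70132 + 381319 + 2933 = 523274 J = 523 kJ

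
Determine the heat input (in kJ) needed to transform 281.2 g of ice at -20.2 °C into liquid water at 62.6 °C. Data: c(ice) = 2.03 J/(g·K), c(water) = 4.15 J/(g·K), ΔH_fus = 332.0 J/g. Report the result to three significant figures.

q = 178 kJ

q1 (heat ice -20.2→0.0 °C): 281.2 × 2.03 × 20.2 = 11531 J
q2 (melt at 0 °C): 281.2 × 332.0 = 93358 J
q3 (heat water 0.0→62.6 °C): 281.2 × 4.15 × 62.6 = 73053 J
Total: 11531 + 93358 + 73053 = 177942 J = 178 kJ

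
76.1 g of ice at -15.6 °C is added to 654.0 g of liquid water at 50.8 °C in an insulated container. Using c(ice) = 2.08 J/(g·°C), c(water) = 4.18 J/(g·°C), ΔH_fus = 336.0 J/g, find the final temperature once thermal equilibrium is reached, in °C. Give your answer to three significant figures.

T_f = 36.3 °C

Heat to bring ice to 0 °C and melt it: q₁ = 76.1×2.08×15.6 + 76.1×336.0 = 28039 J
Heat the water can supply cooling to 0 °C: 654.0×4.18×50.8 = 138873 J > q₁, so all ice melts.
Energy balance: 654.0×4.18×(50.8 − T) = 28039 + 76.1×4.18×(T − 0)
2733.72(50.8 − T) = 28039 + 318.098 T
138873 − 28039 = 3051.818 T
T = 110834 / 3051.818 = 36.32 °C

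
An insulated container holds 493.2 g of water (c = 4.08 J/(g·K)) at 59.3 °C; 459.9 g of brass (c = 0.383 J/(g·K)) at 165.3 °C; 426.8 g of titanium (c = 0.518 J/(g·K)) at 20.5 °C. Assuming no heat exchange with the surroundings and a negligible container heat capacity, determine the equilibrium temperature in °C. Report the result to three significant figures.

Σ mᵢcᵢ(T − Tᵢ) = 0  ⇒  T = Σ mᵢcᵢTᵢ / Σ mᵢcᵢ
Σ mᵢcᵢ = 493.2×4.08 + 459.9×0.383 + 426.8×0.518 = 2409.4801
Σ mᵢcᵢTᵢ = 2012.256×59.3 + 176.1417×165.3 + 221.0824×20.5 = 152980
T = 152980 / 2409.4801 = 63.49 °C

T_f = 63.5 °C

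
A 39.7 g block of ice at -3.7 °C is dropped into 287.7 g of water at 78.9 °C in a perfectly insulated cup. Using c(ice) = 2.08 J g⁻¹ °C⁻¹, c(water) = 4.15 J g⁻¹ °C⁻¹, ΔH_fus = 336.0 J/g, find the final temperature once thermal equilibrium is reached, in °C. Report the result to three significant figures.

Heat to bring ice to 0 °C and melt it: q₁ = 39.7×2.08×3.7 + 39.7×336.0 = 13645 J
Heat the water can supply cooling to 0 °C: 287.7×4.15×78.9 = 94203.0 J > q₁, so all ice melts.
Energy balance: 287.7×4.15×(78.9 − T) = 13645 + 39.7×4.15×(T − 0)
1193.955(78.9 − T) = 13645 + 164.755 T
94203.0 − 13645 = 1358.710 T
T = 80558.0 / 1358.710 = 59.29 °C

T_f = 59.3 °C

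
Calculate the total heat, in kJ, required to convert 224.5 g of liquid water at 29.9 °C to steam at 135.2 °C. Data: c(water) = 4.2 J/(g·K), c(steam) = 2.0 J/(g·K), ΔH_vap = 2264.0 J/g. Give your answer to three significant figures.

q1 (heat water 29.9→100.0 °C): 224.5 × 4.2 × 70.1 = 66097 J
q2 (vaporize at 100 °C): 224.5 × 2264.0 = 508268 J
q3 (heat steam 100.0→135.2 °C): 224.5 × 2.0 × 35.2 = 15805 J
Total: 66097 + 508268 + 15805 = 590170 J = 590 kJ

q = 590 kJ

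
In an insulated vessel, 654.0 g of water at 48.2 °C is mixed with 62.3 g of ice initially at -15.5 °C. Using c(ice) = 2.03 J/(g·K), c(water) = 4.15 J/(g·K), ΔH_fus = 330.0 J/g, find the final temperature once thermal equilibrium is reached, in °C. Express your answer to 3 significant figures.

T_f = 36.4 °C

Heat to bring ice to 0 °C and melt it: q₁ = 62.3×2.03×15.5 + 62.3×330.0 = 22519 J
Heat the water can supply cooling to 0 °C: 654.0×4.15×48.2 = 130820 J > q₁, so all ice melts.
Energy balance: 654.0×4.15×(48.2 − T) = 22519 + 62.3×4.15×(T − 0)
2714.1(48.2 − T) = 22519 + 258.545 T
130820 − 22519 = 2972.645 T
T = 108301 / 2972.645 = 36.43 °C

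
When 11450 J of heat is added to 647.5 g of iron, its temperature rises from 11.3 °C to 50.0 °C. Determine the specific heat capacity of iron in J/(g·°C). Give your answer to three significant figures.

c = 0.457 J/(g·°C)

c = q / (m ΔT) = 11450 / (647.5 × 38.7)
c = 11450 / 25058.25 = 0.457 J/(g·°C)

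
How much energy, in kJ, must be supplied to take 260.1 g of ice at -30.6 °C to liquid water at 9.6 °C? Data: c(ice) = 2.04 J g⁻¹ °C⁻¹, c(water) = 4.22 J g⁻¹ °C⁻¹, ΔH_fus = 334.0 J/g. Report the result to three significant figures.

q = 114 kJ

q1 (heat ice -30.6→0.0 °C): 260.1 × 2.04 × 30.6 = 16236 J
q2 (melt at 0 °C): 260.1 × 334.0 = 86873 J
q3 (heat water 0.0→9.6 °C): 260.1 × 4.22 × 9.6 = 10537 J
Total: 16236 + 86873 + 10537 = 113646 J = 114 kJ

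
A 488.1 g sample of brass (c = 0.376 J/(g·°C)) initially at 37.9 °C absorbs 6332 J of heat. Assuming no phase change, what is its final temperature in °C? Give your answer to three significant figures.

T_f = 72.4 °C

ΔT = q / (m c) = 6332 / (488.1 × 0.376) = 34.50 °C
T_f = 37.9 + 34.50 = 72.40 °C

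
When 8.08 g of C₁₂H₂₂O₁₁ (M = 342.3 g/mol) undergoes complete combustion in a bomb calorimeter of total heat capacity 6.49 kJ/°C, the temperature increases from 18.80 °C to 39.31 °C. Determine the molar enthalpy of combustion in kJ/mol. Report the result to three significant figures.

ΔT = 39.31 − 18.80 = 20.51 °C
q_cal = C_cal × ΔT = 6.49 × 20.51 = 133.1099 kJ
n = 8.08 / 342.3 = 0.02361 mol
q_rxn = −q_cal = -133.1099 kJ
ΔH = -133.1099 / 0.02361 = -5638 kJ/mol

ΔH = -5640 kJ/mol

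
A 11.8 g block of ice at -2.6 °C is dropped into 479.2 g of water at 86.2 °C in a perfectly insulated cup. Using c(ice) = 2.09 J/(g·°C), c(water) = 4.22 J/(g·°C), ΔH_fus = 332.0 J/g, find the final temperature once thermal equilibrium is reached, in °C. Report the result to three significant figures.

Heat to bring ice to 0 °C and melt it: q₁ = 11.8×2.09×2.6 + 11.8×332.0 = 3981.7 J
Heat the water can supply cooling to 0 °C: 479.2×4.22×86.2 = 174316 J > q₁, so all ice melts.
Energy balance: 479.2×4.22×(86.2 − T) = 3981.7 + 11.8×4.22×(T − 0)
2022.224(86.2 − T) = 3981.7 + 49.796 T
174316 − 3981.7 = 2072.020 T
T = 170334.3 / 2072.020 = 82.21 °C

T_f = 82.2 °C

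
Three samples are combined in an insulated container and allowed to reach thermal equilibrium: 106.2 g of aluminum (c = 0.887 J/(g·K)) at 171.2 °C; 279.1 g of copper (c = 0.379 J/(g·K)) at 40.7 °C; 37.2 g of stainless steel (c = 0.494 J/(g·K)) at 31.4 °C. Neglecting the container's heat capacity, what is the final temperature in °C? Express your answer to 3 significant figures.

Σ mᵢcᵢ(T − Tᵢ) = 0  ⇒  T = Σ mᵢcᵢTᵢ / Σ mᵢcᵢ
Σ mᵢcᵢ = 106.2×0.887 + 279.1×0.379 + 37.2×0.494 = 218.3551
Σ mᵢcᵢTᵢ = 94.1994×171.2 + 105.7789×40.7 + 18.3768×31.4 = 21009
T = 21009 / 218.3551 = 96.21 °C

T_f = 96.2 °C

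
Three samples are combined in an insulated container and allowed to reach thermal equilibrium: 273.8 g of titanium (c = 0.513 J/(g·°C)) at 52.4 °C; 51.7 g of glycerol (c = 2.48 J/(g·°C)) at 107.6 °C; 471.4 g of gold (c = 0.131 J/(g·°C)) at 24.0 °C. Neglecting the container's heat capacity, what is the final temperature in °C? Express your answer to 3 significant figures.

Σ mᵢcᵢ(T − Tᵢ) = 0  ⇒  T = Σ mᵢcᵢTᵢ / Σ mᵢcᵢ
Σ mᵢcᵢ = 273.8×0.513 + 51.7×2.48 + 471.4×0.131 = 330.4288
Σ mᵢcᵢTᵢ = 140.4594×52.4 + 128.216×107.6 + 61.7534×24.0 = 22638
T = 22638 / 330.4288 = 68.51 °C

T_f = 68.5 °C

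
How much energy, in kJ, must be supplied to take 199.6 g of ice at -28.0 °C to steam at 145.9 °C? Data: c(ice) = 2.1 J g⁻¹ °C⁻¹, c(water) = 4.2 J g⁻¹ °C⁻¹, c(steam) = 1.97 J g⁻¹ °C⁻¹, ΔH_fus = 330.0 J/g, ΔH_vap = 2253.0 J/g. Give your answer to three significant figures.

q1 (heat ice -28.0→0.0 °C): 199.6 × 2.1 × 28.0 = 11736 J
q2 (melt at 0 °C): 199.6 × 330.0 = 65868 J
q3 (heat water 0.0→100.0 °C): 199.6 × 4.2 × 100.0 = 83832 J
q4 (vaporize at 100 °C): 199.6 × 2253.0 = 449699 J
q5 (heat steam 100.0→145.9 °C): 199.6 × 1.97 × 45.9 = 18048 J
Total: 11736 + 65868 + 83832 + 449699 + 18048 = 629183 J = 629 kJ

q = 629 kJ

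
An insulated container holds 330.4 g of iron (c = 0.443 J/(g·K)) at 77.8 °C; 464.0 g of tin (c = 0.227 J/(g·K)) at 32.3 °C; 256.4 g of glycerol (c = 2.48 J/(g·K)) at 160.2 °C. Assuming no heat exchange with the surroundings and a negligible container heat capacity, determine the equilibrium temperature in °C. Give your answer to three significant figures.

Σ mᵢcᵢ(T − Tᵢ) = 0  ⇒  T = Σ mᵢcᵢTᵢ / Σ mᵢcᵢ
Σ mᵢcᵢ = 330.4×0.443 + 464.0×0.227 + 256.4×2.48 = 887.5672
Σ mᵢcᵢTᵢ = 146.3672×77.8 + 105.328×32.3 + 635.872×160.2 = 116660
T = 116660 / 887.5672 = 131.4 °C

T_f = 131 °C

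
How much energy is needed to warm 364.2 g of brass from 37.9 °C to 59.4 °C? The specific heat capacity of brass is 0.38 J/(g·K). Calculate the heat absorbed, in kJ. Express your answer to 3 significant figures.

q = m c ΔT = 364.2 × 0.38 × (59.4 − 37.9)
q = 364.2 × 0.38 × 21.5 = 2976 J = 2.98 kJ

q = 2.98 kJ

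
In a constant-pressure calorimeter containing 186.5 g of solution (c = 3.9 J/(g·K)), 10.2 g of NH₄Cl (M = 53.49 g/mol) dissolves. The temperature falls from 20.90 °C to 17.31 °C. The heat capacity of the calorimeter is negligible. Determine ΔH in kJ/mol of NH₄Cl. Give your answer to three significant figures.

ΔH = 13.7 kJ/mol

|ΔT| = |17.31 − 20.90| = 3.59 °C
|q_surr| = (186.5 × 3.9) × 3.59 = 727.35 × 3.59 = 2611 J
n(NH₄Cl) = 10.2 / 53.49 = 0.1907 mol
Temperature fell, so q_rxn = +|q_surr| = 2.611 kJ
ΔH = q_rxn / n = 13.69 kJ/mol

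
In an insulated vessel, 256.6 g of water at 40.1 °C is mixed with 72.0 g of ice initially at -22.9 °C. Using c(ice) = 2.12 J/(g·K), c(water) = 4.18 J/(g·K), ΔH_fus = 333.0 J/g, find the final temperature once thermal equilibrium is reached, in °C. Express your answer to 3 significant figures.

Heat to bring ice to 0 °C and melt it: q₁ = 72.0×2.12×22.9 + 72.0×333.0 = 27471 J
Heat the water can supply cooling to 0 °C: 256.6×4.18×40.1 = 43010.8 J > q₁, so all ice melts.
Energy balance: 256.6×4.18×(40.1 − T) = 27471 + 72.0×4.18×(T − 0)
1072.588(40.1 − T) = 27471 + 300.96 T
43010.8 − 27471 = 1373.548 T
T = 15539.8 / 1373.548 = 11.31 °C

T_f = 11.3 °C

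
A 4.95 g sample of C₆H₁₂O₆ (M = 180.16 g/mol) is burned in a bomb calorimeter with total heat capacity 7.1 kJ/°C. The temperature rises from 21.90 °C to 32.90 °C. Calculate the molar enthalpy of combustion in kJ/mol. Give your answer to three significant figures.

ΔT = 32.90 − 21.90 = 11.00 °C
q_cal = C_cal × ΔT = 7.1 × 11.00 = 78.1 kJ
n = 4.95 / 180.16 = 0.02748 mol
q_rxn = −q_cal = -78.1 kJ
ΔH = -78.1 / 0.02748 = -2842 kJ/mol

ΔH = -2840 kJ/mol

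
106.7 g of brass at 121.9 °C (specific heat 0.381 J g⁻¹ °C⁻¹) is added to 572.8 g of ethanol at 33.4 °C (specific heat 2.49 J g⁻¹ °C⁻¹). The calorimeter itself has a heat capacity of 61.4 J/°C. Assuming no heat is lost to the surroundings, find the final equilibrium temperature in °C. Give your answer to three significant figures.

T_f = 35.8 °C

Heat lost by brass = heat gained by ethanol + calorimeter.
(106.7)(0.381)(121.9 − T) = [(572.8)(2.49) + 61.4](T − 33.4)
40.6527 (121.9 − T) = 1487.672 (T − 33.4)
4955.6 − 40.6527 T = 1487.672 T − 49688
54643.6 = 1528.3247 T
T = 35.75 °C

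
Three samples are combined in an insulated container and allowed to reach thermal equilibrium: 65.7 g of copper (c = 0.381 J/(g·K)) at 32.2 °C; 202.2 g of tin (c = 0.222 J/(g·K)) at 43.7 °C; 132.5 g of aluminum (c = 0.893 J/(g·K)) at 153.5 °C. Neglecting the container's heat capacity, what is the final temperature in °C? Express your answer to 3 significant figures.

Σ mᵢcᵢ(T − Tᵢ) = 0  ⇒  T = Σ mᵢcᵢTᵢ / Σ mᵢcᵢ
Σ mᵢcᵢ = 65.7×0.381 + 202.2×0.222 + 132.5×0.893 = 188.2426
Σ mᵢcᵢTᵢ = 25.0317×32.2 + 44.8884×43.7 + 118.3225×153.5 = 20930
T = 20930 / 188.2426 = 111.2 °C

T_f = 111 °C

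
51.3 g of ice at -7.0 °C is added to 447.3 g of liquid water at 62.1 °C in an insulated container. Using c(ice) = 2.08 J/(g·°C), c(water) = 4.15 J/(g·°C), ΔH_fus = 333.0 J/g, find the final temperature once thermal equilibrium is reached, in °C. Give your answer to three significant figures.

Heat to bring ice to 0 °C and melt it: q₁ = 51.3×2.08×7.0 + 51.3×333.0 = 17830 J
Heat the water can supply cooling to 0 °C: 447.3×4.15×62.1 = 115276 J > q₁, so all ice melts.
Energy balance: 447.3×4.15×(62.1 − T) = 17830 + 51.3×4.15×(T − 0)
1856.295(62.1 − T) = 17830 + 212.895 T
115276 − 17830 = 2069.190 T
T = 97446 / 2069.190 = 47.09 °C

T_f = 47.1 °C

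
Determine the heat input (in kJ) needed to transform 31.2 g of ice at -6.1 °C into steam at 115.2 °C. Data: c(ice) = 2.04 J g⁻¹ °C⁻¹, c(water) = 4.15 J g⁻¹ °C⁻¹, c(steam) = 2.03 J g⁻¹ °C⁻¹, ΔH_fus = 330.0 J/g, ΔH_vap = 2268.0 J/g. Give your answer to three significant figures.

q = 95.4 kJ

q1 (heat ice -6.1→0.0 °C): 31.2 × 2.04 × 6.1 = 388 J
q2 (melt at 0 °C): 31.2 × 330.0 = 10296 J
q3 (heat water 0.0→100.0 °C): 31.2 × 4.15 × 100.0 = 12948 J
q4 (vaporize at 100 °C): 31.2 × 2268.0 = 70762 J
q5 (heat steam 100.0→115.2 °C): 31.2 × 2.03 × 15.2 = 963 J
Total: 388 + 10296 + 12948 + 70762 + 963 = 95357 J = 95.4 kJ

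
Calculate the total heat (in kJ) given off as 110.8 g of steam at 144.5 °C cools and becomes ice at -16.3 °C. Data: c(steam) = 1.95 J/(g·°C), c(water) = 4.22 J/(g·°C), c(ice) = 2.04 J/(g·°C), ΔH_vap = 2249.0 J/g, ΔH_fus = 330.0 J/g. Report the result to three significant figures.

q = 346 kJ

q1 (cool steam 144.5→100 °C): 110.8 × 1.95 × 44.5 = 9615 J
q2 (condense at 100 °C): 110.8 × 2249.0 = 249189 J
q3 (cool water 100→0 °C): 110.8 × 4.22 × 100.0 = 46758 J
q4 (freeze at 0 °C): 110.8 × 330.0 = 36564 J
q5 (cool ice 0→-16.3 °C): 110.8 × 2.04 × 16.3 = 3684 J
Total: 9615 + 249189 + 46758 + 36564 + 3684 = 345810 J = 346 kJ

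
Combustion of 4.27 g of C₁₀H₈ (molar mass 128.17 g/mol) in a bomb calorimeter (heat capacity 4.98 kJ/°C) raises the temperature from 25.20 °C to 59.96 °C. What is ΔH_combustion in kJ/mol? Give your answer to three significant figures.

ΔT = 59.96 − 25.20 = 34.76 °C
q_cal = C_cal × ΔT = 4.98 × 34.76 = 173.1048 kJ
n = 4.27 / 128.17 = 0.03332 mol
q_rxn = −q_cal = -173.1048 kJ
ΔH = -173.1048 / 0.03332 = -5195 kJ/mol

ΔH = -5200 kJ/mol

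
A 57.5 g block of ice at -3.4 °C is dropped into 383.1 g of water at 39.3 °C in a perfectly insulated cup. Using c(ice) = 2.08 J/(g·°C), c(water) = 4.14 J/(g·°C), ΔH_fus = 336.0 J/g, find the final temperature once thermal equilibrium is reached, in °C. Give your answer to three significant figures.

Heat to bring ice to 0 °C and melt it: q₁ = 57.5×2.08×3.4 + 57.5×336.0 = 19727 J
Heat the water can supply cooling to 0 °C: 383.1×4.14×39.3 = 62331.1 J > q₁, so all ice melts.
Energy balance: 383.1×4.14×(39.3 − T) = 19727 + 57.5×4.14×(T − 0)
1586.034(39.3 − T) = 19727 + 238.05 T
62331.1 − 19727 = 1824.084 T
T = 42604.1 / 1824.084 = 23.36 °C

T_f = 23.4 °C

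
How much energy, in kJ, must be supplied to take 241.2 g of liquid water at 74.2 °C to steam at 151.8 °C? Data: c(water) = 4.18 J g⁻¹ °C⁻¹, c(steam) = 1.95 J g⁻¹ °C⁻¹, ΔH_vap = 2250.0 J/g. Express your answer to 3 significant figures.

q = 593 kJ

q1 (heat water 74.2→100.0 °C): 241.2 × 4.18 × 25.8 = 26012 J
q2 (vaporize at 100 °C): 241.2 × 2250.0 = 542700 J
q3 (heat steam 100.0→151.8 °C): 241.2 × 1.95 × 51.8 = 24364 J
Total: 26012 + 542700 + 24364 = 593076 J = 593 kJ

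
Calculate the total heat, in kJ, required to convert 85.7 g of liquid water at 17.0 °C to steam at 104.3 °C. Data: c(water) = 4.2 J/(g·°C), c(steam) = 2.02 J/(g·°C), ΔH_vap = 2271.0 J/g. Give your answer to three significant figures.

q1 (heat water 17.0→100.0 °C): 85.7 × 4.2 × 83.0 = 29875 J
q2 (vaporize at 100 °C): 85.7 × 2271.0 = 194625 J
q3 (heat steam 100.0→104.3 °C): 85.7 × 2.02 × 4.3 = 744 J
Total: 29875 + 194625 + 744 = 225244 J = 225 kJ

q = 225 kJ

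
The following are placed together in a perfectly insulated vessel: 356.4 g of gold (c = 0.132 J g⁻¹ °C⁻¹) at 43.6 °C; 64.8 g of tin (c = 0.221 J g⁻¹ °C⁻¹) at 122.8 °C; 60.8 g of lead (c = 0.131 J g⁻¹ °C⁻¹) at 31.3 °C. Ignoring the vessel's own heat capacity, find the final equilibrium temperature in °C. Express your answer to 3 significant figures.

T_f = 58.5 °C

Σ mᵢcᵢ(T − Tᵢ) = 0  ⇒  T = Σ mᵢcᵢTᵢ / Σ mᵢcᵢ
Σ mᵢcᵢ = 356.4×0.132 + 64.8×0.221 + 60.8×0.131 = 69.3304
Σ mᵢcᵢTᵢ = 47.0448×43.6 + 14.3208×122.8 + 7.9648×31.3 = 4059.0
T = 4059.0 / 69.3304 = 58.546 °C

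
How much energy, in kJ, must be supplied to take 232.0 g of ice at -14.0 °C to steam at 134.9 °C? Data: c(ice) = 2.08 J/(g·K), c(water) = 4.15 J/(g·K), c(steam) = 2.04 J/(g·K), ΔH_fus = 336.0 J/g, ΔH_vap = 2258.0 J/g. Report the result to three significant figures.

q1 (heat ice -14.0→0.0 °C): 232.0 × 2.08 × 14.0 = 6756 J
q2 (melt at 0 °C): 232.0 × 336.0 = 77952 J
q3 (heat water 0.0→100.0 °C): 232.0 × 4.15 × 100.0 = 96280 J
q4 (vaporize at 100 °C): 232.0 × 2258.0 = 523856 J
q5 (heat steam 100.0→134.9 °C): 232.0 × 2.04 × 34.9 = 16517 J
Total: 6756 + 77952 + 96280 + 523856 + 16517 = 721361 J = 721 kJ

q = 721 kJ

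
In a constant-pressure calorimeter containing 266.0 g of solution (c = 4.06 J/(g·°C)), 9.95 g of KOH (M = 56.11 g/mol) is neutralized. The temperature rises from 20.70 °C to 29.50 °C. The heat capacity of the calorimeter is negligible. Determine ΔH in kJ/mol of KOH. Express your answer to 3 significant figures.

|ΔT| = |29.50 − 20.70| = 8.80 °C
|q_surr| = (266.0 × 4.06) × 8.80 = 1079.96 × 8.80 = 9504 J
n(KOH) = 9.95 / 56.11 = 0.1773 mol
Temperature rose, so q_rxn = −|q_surr| = -9.504 kJ
ΔH = q_rxn / n = -53.60 kJ/mol

ΔH = -53.6 kJ/mol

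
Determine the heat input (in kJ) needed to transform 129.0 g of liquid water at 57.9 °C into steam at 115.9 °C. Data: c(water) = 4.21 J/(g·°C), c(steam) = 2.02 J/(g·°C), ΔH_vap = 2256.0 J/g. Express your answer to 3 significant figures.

q1 (heat water 57.9→100.0 °C): 129.0 × 4.21 × 42.1 = 22864 J
q2 (vaporize at 100 °C): 129.0 × 2256.0 = 291024 J
q3 (heat steam 100.0→115.9 °C): 129.0 × 2.02 × 15.9 = 4143 J
Total: 22864 + 291024 + 4143 = 318031 J = 318 kJ

q = 318 kJ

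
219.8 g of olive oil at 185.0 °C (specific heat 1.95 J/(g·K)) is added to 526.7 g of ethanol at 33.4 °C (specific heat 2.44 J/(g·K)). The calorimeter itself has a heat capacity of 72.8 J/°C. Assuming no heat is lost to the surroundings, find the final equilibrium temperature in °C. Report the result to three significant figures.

T_f = 69.8 °C

Heat lost by olive oil = heat gained by ethanol + calorimeter.
(219.8)(1.95)(185.0 − T) = [(526.7)(2.44) + 72.8](T − 33.4)
428.61 (185.0 − T) = 1357.948 (T − 33.4)
79293 − 428.61 T = 1357.948 T − 45355
124648 = 1786.558 T
T = 69.77 °C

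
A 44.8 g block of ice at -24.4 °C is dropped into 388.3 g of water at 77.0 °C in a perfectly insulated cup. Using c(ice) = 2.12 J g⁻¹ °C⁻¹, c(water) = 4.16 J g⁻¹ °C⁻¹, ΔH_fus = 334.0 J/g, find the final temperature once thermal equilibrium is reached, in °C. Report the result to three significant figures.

T_f = 59.4 °C

Heat to bring ice to 0 °C and melt it: q₁ = 44.8×2.12×24.4 + 44.8×334.0 = 17281 J
Heat the water can supply cooling to 0 °C: 388.3×4.16×77.0 = 124380 J > q₁, so all ice melts.
Energy balance: 388.3×4.16×(77.0 − T) = 17281 + 44.8×4.16×(T − 0)
1615.328(77.0 − T) = 17281 + 186.368 T
124380 − 17281 = 1801.696 T
T = 107099 / 1801.696 = 59.44 °C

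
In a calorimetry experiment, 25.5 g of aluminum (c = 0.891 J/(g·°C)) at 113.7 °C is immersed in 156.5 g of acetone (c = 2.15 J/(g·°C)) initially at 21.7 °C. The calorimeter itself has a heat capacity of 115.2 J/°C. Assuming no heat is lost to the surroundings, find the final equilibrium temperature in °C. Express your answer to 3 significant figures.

T_f = 26.1 °C

Heat lost by aluminum = heat gained by acetone + calorimeter.
(25.5)(0.891)(113.7 − T) = [(156.5)(2.15) + 115.2](T − 21.7)
22.7205 (113.7 − T) = 451.675 (T − 21.7)
2583.3 − 22.7205 T = 451.675 T − 9801.3
12384.6 = 474.3955 T
T = 26.11 °C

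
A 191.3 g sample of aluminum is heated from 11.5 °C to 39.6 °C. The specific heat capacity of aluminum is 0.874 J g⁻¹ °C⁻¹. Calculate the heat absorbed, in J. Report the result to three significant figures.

q = m c ΔT = 191.3 × 0.874 × (39.6 − 11.5)
q = 191.3 × 0.874 × 28.1 = 4698 J

q = 4700 J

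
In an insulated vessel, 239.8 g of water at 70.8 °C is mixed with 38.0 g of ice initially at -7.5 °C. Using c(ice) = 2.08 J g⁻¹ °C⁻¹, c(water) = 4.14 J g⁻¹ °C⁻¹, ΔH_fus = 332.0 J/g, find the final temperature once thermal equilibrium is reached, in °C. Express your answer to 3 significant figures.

T_f = 49.6 °C

Heat to bring ice to 0 °C and melt it: q₁ = 38.0×2.08×7.5 + 38.0×332.0 = 13209 J
Heat the water can supply cooling to 0 °C: 239.8×4.14×70.8 = 70288.3 J > q₁, so all ice melts.
Energy balance: 239.8×4.14×(70.8 − T) = 13209 + 38.0×4.14×(T − 0)
992.772(70.8 − T) = 13209 + 157.32 T
70288.3 − 13209 = 1150.092 T
T = 57079.3 / 1150.092 = 49.63 °C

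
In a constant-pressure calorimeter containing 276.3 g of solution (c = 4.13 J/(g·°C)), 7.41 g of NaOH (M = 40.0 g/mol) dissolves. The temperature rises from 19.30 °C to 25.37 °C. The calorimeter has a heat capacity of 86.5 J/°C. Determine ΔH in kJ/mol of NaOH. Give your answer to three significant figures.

ΔH = -40.2 kJ/mol

|ΔT| = |25.37 − 19.30| = 6.07 °C
|q_surr| = (276.3 × 4.13 + 86.5) × 6.07 = 1227.619 × 6.07 = 7452 J
n(NaOH) = 7.41 / 40.0 = 0.1853 mol
Temperature rose, so q_rxn = −|q_surr| = -7.452 kJ
ΔH = q_rxn / n = -40.22 kJ/mol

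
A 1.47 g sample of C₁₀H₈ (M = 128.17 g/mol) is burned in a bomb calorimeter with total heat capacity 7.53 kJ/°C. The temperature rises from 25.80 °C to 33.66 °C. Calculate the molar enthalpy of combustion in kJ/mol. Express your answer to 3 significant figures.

ΔH = -5160 kJ/mol

ΔT = 33.66 − 25.80 = 7.86 °C
q_cal = C_cal × ΔT = 7.53 × 7.86 = 59.1858 kJ
n = 1.47 / 128.17 = 0.01147 mol
q_rxn = −q_cal = -59.1858 kJ
ΔH = -59.1858 / 0.01147 = -5160 kJ/mol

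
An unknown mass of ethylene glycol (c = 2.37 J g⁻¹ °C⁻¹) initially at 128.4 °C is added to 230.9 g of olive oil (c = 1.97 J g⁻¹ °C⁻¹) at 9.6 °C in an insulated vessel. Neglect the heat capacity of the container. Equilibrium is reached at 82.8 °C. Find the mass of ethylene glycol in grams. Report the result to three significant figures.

q_gained = (230.9 × 1.97) × (82.8 − 9.6) = 33300 J
q_lost = m × 2.37 × (128.4 − 82.8) = 108.072 m
m = 33300 / 108.072 = 308 g

m = 308 g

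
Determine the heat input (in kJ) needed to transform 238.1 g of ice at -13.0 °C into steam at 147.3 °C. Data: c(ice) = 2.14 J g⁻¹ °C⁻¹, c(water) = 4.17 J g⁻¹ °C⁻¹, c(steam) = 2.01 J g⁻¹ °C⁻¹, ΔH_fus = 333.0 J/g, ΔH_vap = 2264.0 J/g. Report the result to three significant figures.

q1 (heat ice -13.0→0.0 °C): 238.1 × 2.14 × 13.0 = 6624 J
q2 (melt at 0 °C): 238.1 × 333.0 = 79287 J
q3 (heat water 0.0→100.0 °C): 238.1 × 4.17 × 100.0 = 99288 J
q4 (vaporize at 100 °C): 238.1 × 2264.0 = 539058 J
q5 (heat steam 100.0→147.3 °C): 238.1 × 2.01 × 47.3 = 22637 J
Total: 6624 + 79287 + 99288 + 539058 + 22637 = 746894 J = 747 kJ

q = 747 kJ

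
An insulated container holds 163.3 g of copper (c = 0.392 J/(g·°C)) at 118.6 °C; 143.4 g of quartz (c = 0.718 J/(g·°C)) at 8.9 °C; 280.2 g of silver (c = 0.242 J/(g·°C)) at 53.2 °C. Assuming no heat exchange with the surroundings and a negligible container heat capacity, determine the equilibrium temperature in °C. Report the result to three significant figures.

T_f = 51.6 °C

Σ mᵢcᵢ(T − Tᵢ) = 0  ⇒  T = Σ mᵢcᵢTᵢ / Σ mᵢcᵢ
Σ mᵢcᵢ = 163.3×0.392 + 143.4×0.718 + 280.2×0.242 = 234.7832
Σ mᵢcᵢTᵢ = 64.0136×118.6 + 102.9612×8.9 + 67.8084×53.2 = 12116
T = 12116 / 234.7832 = 51.61 °C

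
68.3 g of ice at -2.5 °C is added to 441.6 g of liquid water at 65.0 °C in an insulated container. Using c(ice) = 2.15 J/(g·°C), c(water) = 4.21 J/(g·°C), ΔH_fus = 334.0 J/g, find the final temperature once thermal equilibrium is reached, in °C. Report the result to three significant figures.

T_f = 45.5 °C

Heat to bring ice to 0 °C and melt it: q₁ = 68.3×2.15×2.5 + 68.3×334.0 = 23179 J
Heat the water can supply cooling to 0 °C: 441.6×4.21×65.0 = 120844 J > q₁, so all ice melts.
Energy balance: 441.6×4.21×(65.0 − T) = 23179 + 68.3×4.21×(T − 0)
1859.136(65.0 − T) = 23179 + 287.543 T
120844 − 23179 = 2146.679 T
T = 97665 / 2146.679 = 45.50 °C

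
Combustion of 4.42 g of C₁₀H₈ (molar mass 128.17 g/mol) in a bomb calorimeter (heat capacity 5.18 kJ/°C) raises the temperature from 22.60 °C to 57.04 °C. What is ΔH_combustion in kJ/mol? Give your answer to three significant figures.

ΔH = -5170 kJ/mol

ΔT = 57.04 − 22.60 = 34.44 °C
q_cal = C_cal × ΔT = 5.18 × 34.44 = 178.3992 kJ
n = 4.42 / 128.17 = 0.03449 mol
q_rxn = −q_cal = -178.3992 kJ
ΔH = -178.3992 / 0.03449 = -5172 kJ/mol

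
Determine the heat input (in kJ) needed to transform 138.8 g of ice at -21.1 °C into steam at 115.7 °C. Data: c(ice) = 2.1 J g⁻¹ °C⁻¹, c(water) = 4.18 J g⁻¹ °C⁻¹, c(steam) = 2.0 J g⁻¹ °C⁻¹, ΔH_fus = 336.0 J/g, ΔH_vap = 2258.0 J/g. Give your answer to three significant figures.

q = 429 kJ

q1 (heat ice -21.1→0.0 °C): 138.8 × 2.1 × 21.1 = 6150 J
q2 (melt at 0 °C): 138.8 × 336.0 = 46637 J
q3 (heat water 0.0→100.0 °C): 138.8 × 4.18 × 100.0 = 58018 J
q4 (vaporize at 100 °C): 138.8 × 2258.0 = 313410 J
q5 (heat steam 100.0→115.7 °C): 138.8 × 2.0 × 15.7 = 4358 J
Total: 6150 + 46637 + 58018 + 313410 + 4358 = 428573 J = 429 kJ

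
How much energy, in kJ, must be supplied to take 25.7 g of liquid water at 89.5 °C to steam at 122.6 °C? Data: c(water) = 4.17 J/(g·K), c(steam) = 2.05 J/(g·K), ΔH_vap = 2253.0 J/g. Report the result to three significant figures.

q1 (heat water 89.5→100.0 °C): 25.7 × 4.17 × 10.5 = 1125 J
q2 (vaporize at 100 °C): 25.7 × 2253.0 = 57902 J
q3 (heat steam 100.0→122.6 °C): 25.7 × 2.05 × 22.6 = 1191 J
Total: 1125 + 57902 + 1191 = 60218 J = 60.2 kJ

q = 60.2 kJ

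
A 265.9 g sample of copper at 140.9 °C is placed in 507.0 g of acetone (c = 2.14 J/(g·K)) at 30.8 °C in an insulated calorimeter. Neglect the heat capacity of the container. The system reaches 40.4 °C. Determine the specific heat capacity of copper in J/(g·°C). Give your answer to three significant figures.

c = 0.390 J/(g·°C)

q_gained = (507.0 × 2.14) × (40.4 − 30.8) = 10420 J
q_lost = 265.9 × c × (140.9 − 40.4) = 26722.95 c
Set equal: c = 10420 / 26722.95 = 0.390 J/(g·°C)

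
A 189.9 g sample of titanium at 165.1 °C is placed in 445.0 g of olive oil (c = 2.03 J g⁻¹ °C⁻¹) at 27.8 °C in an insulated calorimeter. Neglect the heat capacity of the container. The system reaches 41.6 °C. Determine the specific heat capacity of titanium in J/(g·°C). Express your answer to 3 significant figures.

q_gained = (445.0 × 2.03) × (41.6 − 27.8) = 12470 J
q_lost = 189.9 × c × (165.1 − 41.6) = 23452.65 c
Set equal: c = 12470 / 23452.65 = 0.532 J/(g·°C)

c = 0.532 J/(g·°C)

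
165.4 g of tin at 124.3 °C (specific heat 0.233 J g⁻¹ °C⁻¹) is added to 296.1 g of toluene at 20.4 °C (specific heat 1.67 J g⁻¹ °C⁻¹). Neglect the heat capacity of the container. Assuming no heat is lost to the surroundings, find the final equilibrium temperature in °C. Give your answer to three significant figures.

T_f = 27.9 °C

Heat lost by tin = heat gained by toluene.
(165.4)(0.233)(124.3 − T) = (296.1)(1.67)(T − 20.4)
38.5382 (124.3 − T) = 494.487 (T − 20.4)
4790.3 − 38.5382 T = 494.487 T − 10088
14878.3 = 533.0252 T
T = 27.91 °C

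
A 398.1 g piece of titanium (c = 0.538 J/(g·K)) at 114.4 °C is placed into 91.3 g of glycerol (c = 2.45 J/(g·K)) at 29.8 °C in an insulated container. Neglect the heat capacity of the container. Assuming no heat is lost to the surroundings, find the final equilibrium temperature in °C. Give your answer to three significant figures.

Heat lost by titanium = heat gained by glycerol.
(398.1)(0.538)(114.4 − T) = (91.3)(2.45)(T − 29.8)
214.1778 (114.4 − T) = 223.685 (T − 29.8)
24502 − 214.1778 T = 223.685 T − 6665.8
31167.8 = 437.8628 T
T = 71.18 °C

T_f = 71.2 °C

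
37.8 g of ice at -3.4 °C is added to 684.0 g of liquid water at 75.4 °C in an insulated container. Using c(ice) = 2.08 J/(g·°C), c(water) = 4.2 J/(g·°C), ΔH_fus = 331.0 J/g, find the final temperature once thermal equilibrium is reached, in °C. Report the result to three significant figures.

T_f = 67.2 °C

Heat to bring ice to 0 °C and melt it: q₁ = 37.8×2.08×3.4 + 37.8×331.0 = 12779 J
Heat the water can supply cooling to 0 °C: 684.0×4.2×75.4 = 216609 J > q₁, so all ice melts.
Energy balance: 684.0×4.2×(75.4 − T) = 12779 + 37.8×4.2×(T − 0)
2872.8(75.4 − T) = 12779 + 158.76 T
216609 − 12779 = 3031.56 T
T = 203830 / 3031.56 = 67.24 °C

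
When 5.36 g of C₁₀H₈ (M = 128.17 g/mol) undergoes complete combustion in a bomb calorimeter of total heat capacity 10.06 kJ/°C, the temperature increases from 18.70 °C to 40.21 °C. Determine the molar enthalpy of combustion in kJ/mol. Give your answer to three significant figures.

ΔT = 40.21 − 18.70 = 21.51 °C
q_cal = C_cal × ΔT = 10.06 × 21.51 = 216.3906 kJ
n = 5.36 / 128.17 = 0.04182 mol
q_rxn = −q_cal = -216.3906 kJ
ΔH = -216.3906 / 0.04182 = -5174 kJ/mol

ΔH = -5170 kJ/mol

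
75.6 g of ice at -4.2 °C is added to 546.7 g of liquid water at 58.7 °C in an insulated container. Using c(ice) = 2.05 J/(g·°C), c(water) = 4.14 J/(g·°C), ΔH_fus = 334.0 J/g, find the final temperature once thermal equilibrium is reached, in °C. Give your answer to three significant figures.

Heat to bring ice to 0 °C and melt it: q₁ = 75.6×2.05×4.2 + 75.6×334.0 = 25901 J
Heat the water can supply cooling to 0 °C: 546.7×4.14×58.7 = 132858 J > q₁, so all ice melts.
Energy balance: 546.7×4.14×(58.7 − T) = 25901 + 75.6×4.14×(T − 0)
2263.338(58.7 − T) = 25901 + 312.984 T
132858 − 25901 = 2576.322 T
T = 106957 / 2576.322 = 41.52 °C

T_f = 41.5 °C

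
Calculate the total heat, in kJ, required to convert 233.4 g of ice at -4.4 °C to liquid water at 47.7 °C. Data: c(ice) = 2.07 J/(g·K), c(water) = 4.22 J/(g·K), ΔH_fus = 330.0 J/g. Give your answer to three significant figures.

q1 (heat ice -4.4→0.0 °C): 233.4 × 2.07 × 4.4 = 2126 J
q2 (melt at 0 °C): 233.4 × 330.0 = 77022 J
q3 (heat water 0.0→47.7 °C): 233.4 × 4.22 × 47.7 = 46982 J
Total: 2126 + 77022 + 46982 = 126130 J = 126 kJ

q = 126 kJ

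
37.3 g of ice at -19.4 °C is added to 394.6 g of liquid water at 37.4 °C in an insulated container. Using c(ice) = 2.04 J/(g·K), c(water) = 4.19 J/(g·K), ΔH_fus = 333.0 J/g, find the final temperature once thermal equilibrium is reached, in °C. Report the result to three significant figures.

T_f = 26.5 °C

Heat to bring ice to 0 °C and melt it: q₁ = 37.3×2.04×19.4 + 37.3×333.0 = 13897 J
Heat the water can supply cooling to 0 °C: 394.6×4.19×37.4 = 61836.2 J > q₁, so all ice melts.
Energy balance: 394.6×4.19×(37.4 − T) = 13897 + 37.3×4.19×(T − 0)
1653.374(37.4 − T) = 13897 + 156.287 T
61836.2 − 13897 = 1809.661 T
T = 47939.2 / 1809.661 = 26.49 °C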